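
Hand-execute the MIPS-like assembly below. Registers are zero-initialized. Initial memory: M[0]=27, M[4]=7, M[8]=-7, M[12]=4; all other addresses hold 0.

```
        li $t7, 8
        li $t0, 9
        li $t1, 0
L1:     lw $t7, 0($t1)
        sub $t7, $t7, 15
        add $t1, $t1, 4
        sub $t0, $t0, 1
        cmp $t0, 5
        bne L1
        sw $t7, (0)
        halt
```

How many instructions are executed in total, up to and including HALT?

$t7=8
$t0=9
$t1=0
$t7=M[0]=27
$t7=27-15=12
$t1=0+4=4
$t0=9-1=8
cmp $t0, 5  (cmp 8,5)
bne L1: taken
$t7=M[4]=7
$t7=7-15=-8
$t1=4+4=8
$t0=8-1=7
cmp $t0, 5  (cmp 7,5)
bne L1: taken
$t7=M[8]=-7
$t7=(-7)-15=-22
$t1=8+4=12
$t0=7-1=6
cmp $t0, 5  (cmp 6,5)
bne L1: taken
$t7=M[12]=4
$t7=4-15=-11
$t1=12+4=16
$t0=6-1=5
cmp $t0, 5  (cmp 5,5)
bne L1: not taken
sw $t7, (0) → M[0]=-11
halt.
Total executed instructions: 29.

29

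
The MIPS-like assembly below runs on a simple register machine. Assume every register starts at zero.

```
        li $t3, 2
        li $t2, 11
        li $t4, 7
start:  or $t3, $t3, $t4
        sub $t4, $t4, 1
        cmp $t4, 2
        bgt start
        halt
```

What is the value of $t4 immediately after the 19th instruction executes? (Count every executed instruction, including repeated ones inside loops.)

3

after li $t3, 2: $t3=2
after li $t2, 11: $t2=11
after li $t4, 7: $t4=7
after or $t3, $t3, $t4: $t3=2|7=7
after sub $t4, $t4, 1: $t4=7-1=6
cmp $t4, 2  (cmp 6,2)
bgt start: taken
after or $t3, $t3, $t4: $t3=7|6=7
after sub $t4, $t4, 1: $t4=6-1=5
cmp $t4, 2  (cmp 5,2)
bgt start: taken
after or $t3, $t3, $t4: $t3=7|5=7
after sub $t4, $t4, 1: $t4=5-1=4
cmp $t4, 2  (cmp 4,2)
bgt start: taken
after or $t3, $t3, $t4: $t3=7|4=7
after sub $t4, $t4, 1: $t4=4-1=3
cmp $t4, 2  (cmp 3,2)
bgt start: taken
After step 19: $t4 = 3.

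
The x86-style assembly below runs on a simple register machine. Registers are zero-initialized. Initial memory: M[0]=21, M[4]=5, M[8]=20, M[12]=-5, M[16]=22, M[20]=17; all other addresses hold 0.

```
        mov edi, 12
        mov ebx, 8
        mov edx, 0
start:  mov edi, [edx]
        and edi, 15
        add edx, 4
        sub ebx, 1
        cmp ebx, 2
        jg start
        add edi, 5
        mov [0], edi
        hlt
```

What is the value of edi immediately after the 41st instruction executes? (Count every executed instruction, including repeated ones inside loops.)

6

edi=12
ebx=8
edx=0
edi=M[0]=21
edi=21&15=5
edx=0+4=4
ebx=8-1=7
cmp ebx, 2  (cmp 7,2)
jg start: taken
edi=M[4]=5
edi=5&15=5
edx=4+4=8
ebx=7-1=6
cmp ebx, 2  (cmp 6,2)
jg start: taken
edi=M[8]=20
edi=20&15=4
edx=8+4=12
ebx=6-1=5
cmp ebx, 2  (cmp 5,2)
jg start: taken
edi=M[12]=-5
edi=(-5)&15=11
edx=12+4=16
ebx=5-1=4
cmp ebx, 2  (cmp 4,2)
jg start: taken
edi=M[16]=22
edi=22&15=6
edx=16+4=20
ebx=4-1=3
cmp ebx, 2  (cmp 3,2)
jg start: taken
edi=M[20]=17
edi=17&15=1
edx=20+4=24
ebx=3-1=2
cmp ebx, 2  (cmp 2,2)
jg start: not taken
edi=1+5=6
mov [0], edi → M[0]=6
After step 41: edi = 6.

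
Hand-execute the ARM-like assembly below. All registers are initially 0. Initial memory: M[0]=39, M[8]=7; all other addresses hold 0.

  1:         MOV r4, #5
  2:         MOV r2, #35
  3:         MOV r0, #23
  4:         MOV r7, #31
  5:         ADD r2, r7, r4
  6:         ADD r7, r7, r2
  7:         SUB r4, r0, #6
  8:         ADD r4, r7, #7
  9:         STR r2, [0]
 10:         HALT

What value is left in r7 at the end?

67

after MOV r4, #5: r4=5
after MOV r2, #35: r2=35
after MOV r0, #23: r0=23
after MOV r7, #31: r7=31
after ADD r2, r7, r4: r2=31+5=36
after ADD r7, r7, r2: r7=31+36=67
after SUB r4, r0, #6: r4=23-6=17
after ADD r4, r7, #7: r4=67+7=74
STR r2, [0] → M[0]=36
halt.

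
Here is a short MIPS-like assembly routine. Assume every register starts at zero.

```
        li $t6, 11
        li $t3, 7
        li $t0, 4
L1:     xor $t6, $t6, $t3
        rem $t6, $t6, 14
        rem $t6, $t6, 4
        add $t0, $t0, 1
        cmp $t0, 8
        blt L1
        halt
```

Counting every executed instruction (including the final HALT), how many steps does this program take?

$t6=11
$t3=7
$t0=4
$t6=11^7=12
$t6=12%14=12
$t6=12%4=0
$t0=4+1=5
cmp $t0, 8  (cmp 5,8)
blt L1: taken
$t6=0^7=7
$t6=7%14=7
$t6=7%4=3
$t0=5+1=6
cmp $t0, 8  (cmp 6,8)
blt L1: taken
$t6=3^7=4
$t6=4%14=4
$t6=4%4=0
$t0=6+1=7
cmp $t0, 8  (cmp 7,8)
blt L1: taken
$t6=0^7=7
$t6=7%14=7
$t6=7%4=3
$t0=7+1=8
cmp $t0, 8  (cmp 8,8)
blt L1: not taken
halt.
Total executed instructions: 28.

28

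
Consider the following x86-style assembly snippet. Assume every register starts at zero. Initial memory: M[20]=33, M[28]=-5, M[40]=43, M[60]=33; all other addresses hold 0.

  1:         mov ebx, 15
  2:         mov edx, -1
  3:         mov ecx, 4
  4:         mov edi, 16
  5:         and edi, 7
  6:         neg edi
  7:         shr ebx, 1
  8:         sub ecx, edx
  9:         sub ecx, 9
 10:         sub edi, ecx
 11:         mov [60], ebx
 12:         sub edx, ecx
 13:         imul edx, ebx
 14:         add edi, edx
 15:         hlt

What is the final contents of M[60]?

ebx=15
edx=-1
ecx=4
edi=16
edi=16&7=0
edi=-(0)=0
ebx=15>>1=7
ecx=4-(-1)=5
ecx=5-9=-4
edi=0-(-4)=4
mov [60], ebx → M[60]=7
edx=(-1)-(-4)=3
edx=3*7=21
edi=4+21=25
halt.

7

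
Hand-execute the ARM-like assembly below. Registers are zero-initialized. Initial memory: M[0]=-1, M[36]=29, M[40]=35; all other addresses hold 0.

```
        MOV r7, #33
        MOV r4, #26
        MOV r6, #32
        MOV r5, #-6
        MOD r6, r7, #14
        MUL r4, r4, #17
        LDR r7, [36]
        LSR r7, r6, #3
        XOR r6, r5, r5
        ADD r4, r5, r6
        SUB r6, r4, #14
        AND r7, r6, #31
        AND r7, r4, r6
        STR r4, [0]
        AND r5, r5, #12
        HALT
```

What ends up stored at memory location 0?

MOV r7, #33 → r7=33
MOV r4, #26 → r4=26
MOV r6, #32 → r6=32
MOV r5, #-6 → r5=-6
MOD r6, r7, #14 → r6=33%14=5
MUL r4, r4, #17 → r4=26*17=442
LDR r7, [36] → r7=M[36]=29
LSR r7, r6, #3 → r7=5>>3=0
XOR r6, r5, r5 → r6=(-6)^(-6)=0
ADD r4, r5, r6 → r4=(-6)+0=-6
SUB r6, r4, #14 → r6=(-6)-14=-20
AND r7, r6, #31 → r7=(-20)&31=12
AND r7, r4, r6 → r7=(-6)&(-20)=-24
STR r4, [0] → M[0]=-6
AND r5, r5, #12 → r5=(-6)&12=8
halt.

-6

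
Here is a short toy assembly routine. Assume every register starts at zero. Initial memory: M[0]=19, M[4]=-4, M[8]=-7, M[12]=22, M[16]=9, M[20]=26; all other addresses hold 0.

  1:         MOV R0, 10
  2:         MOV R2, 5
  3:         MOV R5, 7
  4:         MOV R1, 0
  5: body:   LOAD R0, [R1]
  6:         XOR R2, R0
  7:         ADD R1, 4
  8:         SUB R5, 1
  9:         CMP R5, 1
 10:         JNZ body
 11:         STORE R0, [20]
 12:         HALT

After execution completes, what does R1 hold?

24

R0=10
R2=5
R5=7
R1=0
R0=M[0]=19
R2=5^19=22
R1=0+4=4
R5=7-1=6
CMP R5, 1  (cmp 6,1)
JNZ body: taken
R0=M[4]=-4
R2=22^(-4)=-22
R1=4+4=8
R5=6-1=5
CMP R5, 1  (cmp 5,1)
JNZ body: taken
R0=M[8]=-7
R2=(-22)^(-7)=19
R1=8+4=12
R5=5-1=4
CMP R5, 1  (cmp 4,1)
JNZ body: taken
R0=M[12]=22
R2=19^22=5
R1=12+4=16
R5=4-1=3
CMP R5, 1  (cmp 3,1)
JNZ body: taken
R0=M[16]=9
R2=5^9=12
R1=16+4=20
R5=3-1=2
CMP R5, 1  (cmp 2,1)
JNZ body: taken
R0=M[20]=26
R2=12^26=22
R1=20+4=24
R5=2-1=1
CMP R5, 1  (cmp 1,1)
JNZ body: not taken
STORE R0, [20] → M[20]=26
halt.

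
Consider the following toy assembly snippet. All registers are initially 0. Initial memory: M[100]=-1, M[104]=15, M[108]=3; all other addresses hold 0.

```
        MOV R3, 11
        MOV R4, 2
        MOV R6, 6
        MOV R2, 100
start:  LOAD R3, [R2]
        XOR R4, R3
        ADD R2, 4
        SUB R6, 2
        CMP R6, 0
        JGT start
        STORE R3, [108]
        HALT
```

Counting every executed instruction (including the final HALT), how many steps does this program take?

24

after MOV R3, 11: R3=11
after MOV R4, 2: R4=2
after MOV R6, 6: R6=6
after MOV R2, 100: R2=100
after LOAD R3, [R2]: R3=M[100]=-1
after XOR R4, R3: R4=2^(-1)=-3
after ADD R2, 4: R2=100+4=104
after SUB R6, 2: R6=6-2=4
CMP R6, 0  (cmp 4,0)
JGT start: taken
after LOAD R3, [R2]: R3=M[104]=15
after XOR R4, R3: R4=(-3)^15=-14
after ADD R2, 4: R2=104+4=108
after SUB R6, 2: R6=4-2=2
CMP R6, 0  (cmp 2,0)
JGT start: taken
after LOAD R3, [R2]: R3=M[108]=3
after XOR R4, R3: R4=(-14)^3=-15
after ADD R2, 4: R2=108+4=112
after SUB R6, 2: R6=2-2=0
CMP R6, 0  (cmp 0,0)
JGT start: not taken
STORE R3, [108] → M[108]=3
halt.
Total executed instructions: 24.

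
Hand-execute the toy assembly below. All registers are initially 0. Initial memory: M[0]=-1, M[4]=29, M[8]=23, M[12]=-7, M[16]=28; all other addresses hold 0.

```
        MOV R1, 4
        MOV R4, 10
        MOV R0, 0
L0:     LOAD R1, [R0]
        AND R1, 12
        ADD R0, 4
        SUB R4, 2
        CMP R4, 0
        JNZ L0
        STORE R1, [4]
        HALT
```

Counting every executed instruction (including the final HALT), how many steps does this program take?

after MOV R1, 4: R1=4
after MOV R4, 10: R4=10
after MOV R0, 0: R0=0
after LOAD R1, [R0]: R1=M[0]=-1
after AND R1, 12: R1=(-1)&12=12
after ADD R0, 4: R0=0+4=4
after SUB R4, 2: R4=10-2=8
CMP R4, 0  (cmp 8,0)
JNZ L0: taken
after LOAD R1, [R0]: R1=M[4]=29
after AND R1, 12: R1=29&12=12
after ADD R0, 4: R0=4+4=8
after SUB R4, 2: R4=8-2=6
CMP R4, 0  (cmp 6,0)
JNZ L0: taken
after LOAD R1, [R0]: R1=M[8]=23
after AND R1, 12: R1=23&12=4
after ADD R0, 4: R0=8+4=12
after SUB R4, 2: R4=6-2=4
CMP R4, 0  (cmp 4,0)
JNZ L0: taken
after LOAD R1, [R0]: R1=M[12]=-7
after AND R1, 12: R1=(-7)&12=8
after ADD R0, 4: R0=12+4=16
after SUB R4, 2: R4=4-2=2
CMP R4, 0  (cmp 2,0)
JNZ L0: taken
after LOAD R1, [R0]: R1=M[16]=28
after AND R1, 12: R1=28&12=12
after ADD R0, 4: R0=16+4=20
after SUB R4, 2: R4=2-2=0
CMP R4, 0  (cmp 0,0)
JNZ L0: not taken
STORE R1, [4] → M[4]=12
halt.
Total executed instructions: 35.

35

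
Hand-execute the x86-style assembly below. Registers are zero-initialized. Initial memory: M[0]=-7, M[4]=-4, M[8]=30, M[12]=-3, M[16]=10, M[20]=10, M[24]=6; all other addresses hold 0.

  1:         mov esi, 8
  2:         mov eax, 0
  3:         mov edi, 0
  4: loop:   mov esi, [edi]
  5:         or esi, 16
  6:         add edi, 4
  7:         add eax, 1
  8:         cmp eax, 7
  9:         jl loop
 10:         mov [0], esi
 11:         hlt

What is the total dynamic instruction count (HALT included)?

after mov esi, 8: esi=8
after mov eax, 0: eax=0
after mov edi, 0: edi=0
after mov esi, [edi]: esi=M[0]=-7
after or esi, 16: esi=(-7)|16=-7
after add edi, 4: edi=0+4=4
after add eax, 1: eax=0+1=1
cmp eax, 7  (cmp 1,7)
jl loop: taken
after mov esi, [edi]: esi=M[4]=-4
after or esi, 16: esi=(-4)|16=-4
after add edi, 4: edi=4+4=8
after add eax, 1: eax=1+1=2
cmp eax, 7  (cmp 2,7)
jl loop: taken
after mov esi, [edi]: esi=M[8]=30
after or esi, 16: esi=30|16=30
after add edi, 4: edi=8+4=12
after add eax, 1: eax=2+1=3
cmp eax, 7  (cmp 3,7)
jl loop: taken
after mov esi, [edi]: esi=M[12]=-3
after or esi, 16: esi=(-3)|16=-3
after add edi, 4: edi=12+4=16
after add eax, 1: eax=3+1=4
cmp eax, 7  (cmp 4,7)
jl loop: taken
after mov esi, [edi]: esi=M[16]=10
after or esi, 16: esi=10|16=26
after add edi, 4: edi=16+4=20
after add eax, 1: eax=4+1=5
cmp eax, 7  (cmp 5,7)
jl loop: taken
after mov esi, [edi]: esi=M[20]=10
after or esi, 16: esi=10|16=26
after add edi, 4: edi=20+4=24
after add eax, 1: eax=5+1=6
cmp eax, 7  (cmp 6,7)
jl loop: taken
after mov esi, [edi]: esi=M[24]=6
after or esi, 16: esi=6|16=22
after add edi, 4: edi=24+4=28
after add eax, 1: eax=6+1=7
cmp eax, 7  (cmp 7,7)
jl loop: not taken
mov [0], esi → M[0]=22
halt.
Total executed instructions: 47.

47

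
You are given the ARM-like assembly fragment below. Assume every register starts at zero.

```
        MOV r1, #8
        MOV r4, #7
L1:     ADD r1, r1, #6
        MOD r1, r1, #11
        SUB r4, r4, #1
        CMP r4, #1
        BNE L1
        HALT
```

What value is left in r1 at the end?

0

r1=8
r4=7
r1=8+6=14
r1=14%11=3
r4=7-1=6
CMP r4, #1  (cmp 6,1)
BNE L1: taken
r1=3+6=9
r1=9%11=9
r4=6-1=5
CMP r4, #1  (cmp 5,1)
BNE L1: taken
r1=9+6=15
r1=15%11=4
r4=5-1=4
CMP r4, #1  (cmp 4,1)
BNE L1: taken
r1=4+6=10
r1=10%11=10
r4=4-1=3
CMP r4, #1  (cmp 3,1)
BNE L1: taken
r1=10+6=16
r1=16%11=5
r4=3-1=2
CMP r4, #1  (cmp 2,1)
BNE L1: taken
r1=5+6=11
r1=11%11=0
r4=2-1=1
CMP r4, #1  (cmp 1,1)
BNE L1: not taken
halt.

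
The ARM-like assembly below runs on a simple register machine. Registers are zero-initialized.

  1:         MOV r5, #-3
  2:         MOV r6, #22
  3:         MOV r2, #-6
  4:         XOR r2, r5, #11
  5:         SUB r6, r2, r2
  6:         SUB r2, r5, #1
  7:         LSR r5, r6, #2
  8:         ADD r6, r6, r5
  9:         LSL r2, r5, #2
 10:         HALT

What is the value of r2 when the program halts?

0

after MOV r5, #-3: r5=-3
after MOV r6, #22: r6=22
after MOV r2, #-6: r2=-6
after XOR r2, r5, #11: r2=(-3)^11=-10
after SUB r6, r2, r2: r6=(-10)-(-10)=0
after SUB r2, r5, #1: r2=(-3)-1=-4
after LSR r5, r6, #2: r5=0>>2=0
after ADD r6, r6, r5: r6=0+0=0
after LSL r2, r5, #2: r2=0<<2=0
halt.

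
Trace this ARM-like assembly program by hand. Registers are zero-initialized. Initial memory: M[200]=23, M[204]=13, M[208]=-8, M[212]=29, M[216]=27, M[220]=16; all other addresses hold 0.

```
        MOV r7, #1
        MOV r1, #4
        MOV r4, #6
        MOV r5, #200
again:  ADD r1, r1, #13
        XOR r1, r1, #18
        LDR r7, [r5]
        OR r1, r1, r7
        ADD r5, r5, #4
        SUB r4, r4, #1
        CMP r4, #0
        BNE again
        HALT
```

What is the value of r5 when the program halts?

MOV r7, #1 → r7=1
MOV r1, #4 → r1=4
MOV r4, #6 → r4=6
MOV r5, #200 → r5=200
ADD r1, r1, #13 → r1=4+13=17
XOR r1, r1, #18 → r1=17^18=3
LDR r7, [r5] → r7=M[200]=23
OR r1, r1, r7 → r1=3|23=23
ADD r5, r5, #4 → r5=200+4=204
SUB r4, r4, #1 → r4=6-1=5
CMP r4, #0  (cmp 5,0)
BNE again: taken
ADD r1, r1, #13 → r1=23+13=36
XOR r1, r1, #18 → r1=36^18=54
LDR r7, [r5] → r7=M[204]=13
OR r1, r1, r7 → r1=54|13=63
ADD r5, r5, #4 → r5=204+4=208
SUB r4, r4, #1 → r4=5-1=4
CMP r4, #0  (cmp 4,0)
BNE again: taken
ADD r1, r1, #13 → r1=63+13=76
XOR r1, r1, #18 → r1=76^18=94
LDR r7, [r5] → r7=M[208]=-8
OR r1, r1, r7 → r1=94|(-8)=-2
ADD r5, r5, #4 → r5=208+4=212
SUB r4, r4, #1 → r4=4-1=3
CMP r4, #0  (cmp 3,0)
BNE again: taken
ADD r1, r1, #13 → r1=(-2)+13=11
XOR r1, r1, #18 → r1=11^18=25
LDR r7, [r5] → r7=M[212]=29
OR r1, r1, r7 → r1=25|29=29
ADD r5, r5, #4 → r5=212+4=216
SUB r4, r4, #1 → r4=3-1=2
CMP r4, #0  (cmp 2,0)
BNE again: taken
ADD r1, r1, #13 → r1=29+13=42
XOR r1, r1, #18 → r1=42^18=56
LDR r7, [r5] → r7=M[216]=27
OR r1, r1, r7 → r1=56|27=59
ADD r5, r5, #4 → r5=216+4=220
SUB r4, r4, #1 → r4=2-1=1
CMP r4, #0  (cmp 1,0)
BNE again: taken
ADD r1, r1, #13 → r1=59+13=72
XOR r1, r1, #18 → r1=72^18=90
LDR r7, [r5] → r7=M[220]=16
OR r1, r1, r7 → r1=90|16=90
ADD r5, r5, #4 → r5=220+4=224
SUB r4, r4, #1 → r4=1-1=0
CMP r4, #0  (cmp 0,0)
BNE again: not taken
halt.

224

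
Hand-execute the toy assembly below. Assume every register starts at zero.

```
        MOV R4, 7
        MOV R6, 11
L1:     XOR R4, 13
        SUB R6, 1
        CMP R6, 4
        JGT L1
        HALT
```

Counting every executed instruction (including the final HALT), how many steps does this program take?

MOV R4, 7 → R4=7
MOV R6, 11 → R6=11
XOR R4, 13 → R4=7^13=10
SUB R6, 1 → R6=11-1=10
CMP R6, 4  (cmp 10,4)
JGT L1: taken
XOR R4, 13 → R4=10^13=7
SUB R6, 1 → R6=10-1=9
CMP R6, 4  (cmp 9,4)
JGT L1: taken
XOR R4, 13 → R4=7^13=10
SUB R6, 1 → R6=9-1=8
CMP R6, 4  (cmp 8,4)
JGT L1: taken
XOR R4, 13 → R4=10^13=7
SUB R6, 1 → R6=8-1=7
CMP R6, 4  (cmp 7,4)
JGT L1: taken
XOR R4, 13 → R4=7^13=10
SUB R6, 1 → R6=7-1=6
CMP R6, 4  (cmp 6,4)
JGT L1: taken
XOR R4, 13 → R4=10^13=7
SUB R6, 1 → R6=6-1=5
CMP R6, 4  (cmp 5,4)
JGT L1: taken
XOR R4, 13 → R4=7^13=10
SUB R6, 1 → R6=5-1=4
CMP R6, 4  (cmp 4,4)
JGT L1: not taken
halt.
Total executed instructions: 31.

31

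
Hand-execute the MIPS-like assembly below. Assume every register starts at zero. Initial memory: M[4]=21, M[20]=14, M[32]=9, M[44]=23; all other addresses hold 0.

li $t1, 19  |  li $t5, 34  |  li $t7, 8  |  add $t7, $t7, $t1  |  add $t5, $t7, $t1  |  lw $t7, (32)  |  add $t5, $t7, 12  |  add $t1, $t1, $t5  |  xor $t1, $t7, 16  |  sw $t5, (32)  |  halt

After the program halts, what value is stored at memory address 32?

21

li $t1, 19 → $t1=19
li $t5, 34 → $t5=34
li $t7, 8 → $t7=8
add $t7, $t7, $t1 → $t7=8+19=27
add $t5, $t7, $t1 → $t5=27+19=46
lw $t7, (32) → $t7=M[32]=9
add $t5, $t7, 12 → $t5=9+12=21
add $t1, $t1, $t5 → $t1=19+21=40
xor $t1, $t7, 16 → $t1=9^16=25
sw $t5, (32) → M[32]=21
halt.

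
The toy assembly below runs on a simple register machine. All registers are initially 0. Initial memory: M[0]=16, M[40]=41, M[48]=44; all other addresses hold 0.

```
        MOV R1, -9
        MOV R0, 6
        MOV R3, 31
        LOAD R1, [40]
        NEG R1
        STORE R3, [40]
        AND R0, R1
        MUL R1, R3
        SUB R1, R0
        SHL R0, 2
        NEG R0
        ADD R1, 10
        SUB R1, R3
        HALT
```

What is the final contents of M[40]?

31

R1=-9
R0=6
R3=31
R1=M[40]=41
R1=-(41)=-41
STORE R3, [40] → M[40]=31
R0=6&(-41)=6
R1=(-41)*31=-1271
R1=(-1271)-6=-1277
R0=6<<2=24
R0=-(24)=-24
R1=(-1277)+10=-1267
R1=(-1267)-31=-1298
halt.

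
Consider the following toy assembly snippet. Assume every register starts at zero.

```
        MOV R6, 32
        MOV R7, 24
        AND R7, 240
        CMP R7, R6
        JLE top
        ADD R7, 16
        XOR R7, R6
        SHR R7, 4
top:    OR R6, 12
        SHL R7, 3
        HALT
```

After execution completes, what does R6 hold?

R6=32
R7=24
R7=24&240=16
CMP R7, R6  (cmp 16,32)
JLE top: taken
R6=32|12=44
R7=16<<3=128
halt.

44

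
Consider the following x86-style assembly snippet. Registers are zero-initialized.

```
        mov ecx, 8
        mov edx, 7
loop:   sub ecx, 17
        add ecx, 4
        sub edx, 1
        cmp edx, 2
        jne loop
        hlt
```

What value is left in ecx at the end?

mov ecx, 8 → ecx=8
mov edx, 7 → edx=7
sub ecx, 17 → ecx=8-17=-9
add ecx, 4 → ecx=(-9)+4=-5
sub edx, 1 → edx=7-1=6
cmp edx, 2  (cmp 6,2)
jne loop: taken
sub ecx, 17 → ecx=(-5)-17=-22
add ecx, 4 → ecx=(-22)+4=-18
sub edx, 1 → edx=6-1=5
cmp edx, 2  (cmp 5,2)
jne loop: taken
sub ecx, 17 → ecx=(-18)-17=-35
add ecx, 4 → ecx=(-35)+4=-31
sub edx, 1 → edx=5-1=4
cmp edx, 2  (cmp 4,2)
jne loop: taken
sub ecx, 17 → ecx=(-31)-17=-48
add ecx, 4 → ecx=(-48)+4=-44
sub edx, 1 → edx=4-1=3
cmp edx, 2  (cmp 3,2)
jne loop: taken
sub ecx, 17 → ecx=(-44)-17=-61
add ecx, 4 → ecx=(-61)+4=-57
sub edx, 1 → edx=3-1=2
cmp edx, 2  (cmp 2,2)
jne loop: not taken
halt.

-57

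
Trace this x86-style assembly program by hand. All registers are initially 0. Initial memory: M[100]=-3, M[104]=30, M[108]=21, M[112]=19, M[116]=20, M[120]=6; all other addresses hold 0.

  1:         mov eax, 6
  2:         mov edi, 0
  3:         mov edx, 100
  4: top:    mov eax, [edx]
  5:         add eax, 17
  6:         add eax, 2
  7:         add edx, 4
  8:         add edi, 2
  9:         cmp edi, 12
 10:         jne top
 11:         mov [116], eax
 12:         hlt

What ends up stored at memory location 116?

mov eax, 6 → eax=6
mov edi, 0 → edi=0
mov edx, 100 → edx=100
mov eax, [edx] → eax=M[100]=-3
add eax, 17 → eax=(-3)+17=14
add eax, 2 → eax=14+2=16
add edx, 4 → edx=100+4=104
add edi, 2 → edi=0+2=2
cmp edi, 12  (cmp 2,12)
jne top: taken
mov eax, [edx] → eax=M[104]=30
add eax, 17 → eax=30+17=47
add eax, 2 → eax=47+2=49
add edx, 4 → edx=104+4=108
add edi, 2 → edi=2+2=4
cmp edi, 12  (cmp 4,12)
jne top: taken
mov eax, [edx] → eax=M[108]=21
add eax, 17 → eax=21+17=38
add eax, 2 → eax=38+2=40
add edx, 4 → edx=108+4=112
add edi, 2 → edi=4+2=6
cmp edi, 12  (cmp 6,12)
jne top: taken
mov eax, [edx] → eax=M[112]=19
add eax, 17 → eax=19+17=36
add eax, 2 → eax=36+2=38
add edx, 4 → edx=112+4=116
add edi, 2 → edi=6+2=8
cmp edi, 12  (cmp 8,12)
jne top: taken
mov eax, [edx] → eax=M[116]=20
add eax, 17 → eax=20+17=37
add eax, 2 → eax=37+2=39
add edx, 4 → edx=116+4=120
add edi, 2 → edi=8+2=10
cmp edi, 12  (cmp 10,12)
jne top: taken
mov eax, [edx] → eax=M[120]=6
add eax, 17 → eax=6+17=23
add eax, 2 → eax=23+2=25
add edx, 4 → edx=120+4=124
add edi, 2 → edi=10+2=12
cmp edi, 12  (cmp 12,12)
jne top: not taken
mov [116], eax → M[116]=25
halt.

25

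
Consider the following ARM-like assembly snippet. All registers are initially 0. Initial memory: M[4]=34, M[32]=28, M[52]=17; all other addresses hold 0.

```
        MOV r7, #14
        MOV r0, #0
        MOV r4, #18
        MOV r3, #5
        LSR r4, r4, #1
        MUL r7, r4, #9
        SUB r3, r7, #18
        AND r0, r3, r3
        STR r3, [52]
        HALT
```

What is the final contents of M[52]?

63

after MOV r7, #14: r7=14
after MOV r0, #0: r0=0
after MOV r4, #18: r4=18
after MOV r3, #5: r3=5
after LSR r4, r4, #1: r4=18>>1=9
after MUL r7, r4, #9: r7=9*9=81
after SUB r3, r7, #18: r3=81-18=63
after AND r0, r3, r3: r0=63&63=63
STR r3, [52] → M[52]=63
halt.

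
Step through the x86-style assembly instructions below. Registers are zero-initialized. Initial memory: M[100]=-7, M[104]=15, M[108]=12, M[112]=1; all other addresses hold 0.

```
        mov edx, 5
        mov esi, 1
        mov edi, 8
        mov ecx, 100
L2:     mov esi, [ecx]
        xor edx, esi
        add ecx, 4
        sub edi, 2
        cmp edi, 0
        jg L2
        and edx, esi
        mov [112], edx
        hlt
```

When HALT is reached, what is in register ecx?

116

after mov edx, 5: edx=5
after mov esi, 1: esi=1
after mov edi, 8: edi=8
after mov ecx, 100: ecx=100
after mov esi, [ecx]: esi=M[100]=-7
after xor edx, esi: edx=5^(-7)=-4
after add ecx, 4: ecx=100+4=104
after sub edi, 2: edi=8-2=6
cmp edi, 0  (cmp 6,0)
jg L2: taken
after mov esi, [ecx]: esi=M[104]=15
after xor edx, esi: edx=(-4)^15=-13
after add ecx, 4: ecx=104+4=108
after sub edi, 2: edi=6-2=4
cmp edi, 0  (cmp 4,0)
jg L2: taken
after mov esi, [ecx]: esi=M[108]=12
after xor edx, esi: edx=(-13)^12=-1
after add ecx, 4: ecx=108+4=112
after sub edi, 2: edi=4-2=2
cmp edi, 0  (cmp 2,0)
jg L2: taken
after mov esi, [ecx]: esi=M[112]=1
after xor edx, esi: edx=(-1)^1=-2
after add ecx, 4: ecx=112+4=116
after sub edi, 2: edi=2-2=0
cmp edi, 0  (cmp 0,0)
jg L2: not taken
after and edx, esi: edx=(-2)&1=0
mov [112], edx → M[112]=0
halt.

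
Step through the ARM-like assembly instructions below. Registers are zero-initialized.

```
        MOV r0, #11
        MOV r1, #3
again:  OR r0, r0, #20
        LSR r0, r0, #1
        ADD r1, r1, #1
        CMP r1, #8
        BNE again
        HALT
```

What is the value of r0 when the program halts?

15

after MOV r0, #11: r0=11
after MOV r1, #3: r1=3
after OR r0, r0, #20: r0=11|20=31
after LSR r0, r0, #1: r0=31>>1=15
after ADD r1, r1, #1: r1=3+1=4
CMP r1, #8  (cmp 4,8)
BNE again: taken
after OR r0, r0, #20: r0=15|20=31
after LSR r0, r0, #1: r0=31>>1=15
after ADD r1, r1, #1: r1=4+1=5
CMP r1, #8  (cmp 5,8)
BNE again: taken
after OR r0, r0, #20: r0=15|20=31
after LSR r0, r0, #1: r0=31>>1=15
after ADD r1, r1, #1: r1=5+1=6
CMP r1, #8  (cmp 6,8)
BNE again: taken
after OR r0, r0, #20: r0=15|20=31
after LSR r0, r0, #1: r0=31>>1=15
after ADD r1, r1, #1: r1=6+1=7
CMP r1, #8  (cmp 7,8)
BNE again: taken
after OR r0, r0, #20: r0=15|20=31
after LSR r0, r0, #1: r0=31>>1=15
after ADD r1, r1, #1: r1=7+1=8
CMP r1, #8  (cmp 8,8)
BNE again: not taken
halt.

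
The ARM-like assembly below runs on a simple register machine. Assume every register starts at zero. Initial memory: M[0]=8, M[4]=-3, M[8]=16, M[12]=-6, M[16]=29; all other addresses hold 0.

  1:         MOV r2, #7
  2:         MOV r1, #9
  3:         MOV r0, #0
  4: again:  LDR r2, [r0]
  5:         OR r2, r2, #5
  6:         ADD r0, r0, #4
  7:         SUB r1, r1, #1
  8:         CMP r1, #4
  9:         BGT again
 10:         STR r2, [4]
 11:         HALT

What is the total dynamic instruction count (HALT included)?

35

after MOV r2, #7: r2=7
after MOV r1, #9: r1=9
after MOV r0, #0: r0=0
after LDR r2, [r0]: r2=M[0]=8
after OR r2, r2, #5: r2=8|5=13
after ADD r0, r0, #4: r0=0+4=4
after SUB r1, r1, #1: r1=9-1=8
CMP r1, #4  (cmp 8,4)
BGT again: taken
after LDR r2, [r0]: r2=M[4]=-3
after OR r2, r2, #5: r2=(-3)|5=-3
after ADD r0, r0, #4: r0=4+4=8
after SUB r1, r1, #1: r1=8-1=7
CMP r1, #4  (cmp 7,4)
BGT again: taken
after LDR r2, [r0]: r2=M[8]=16
after OR r2, r2, #5: r2=16|5=21
after ADD r0, r0, #4: r0=8+4=12
after SUB r1, r1, #1: r1=7-1=6
CMP r1, #4  (cmp 6,4)
BGT again: taken
after LDR r2, [r0]: r2=M[12]=-6
after OR r2, r2, #5: r2=(-6)|5=-1
after ADD r0, r0, #4: r0=12+4=16
after SUB r1, r1, #1: r1=6-1=5
CMP r1, #4  (cmp 5,4)
BGT again: taken
after LDR r2, [r0]: r2=M[16]=29
after OR r2, r2, #5: r2=29|5=29
after ADD r0, r0, #4: r0=16+4=20
after SUB r1, r1, #1: r1=5-1=4
CMP r1, #4  (cmp 4,4)
BGT again: not taken
STR r2, [4] → M[4]=29
halt.
Total executed instructions: 35.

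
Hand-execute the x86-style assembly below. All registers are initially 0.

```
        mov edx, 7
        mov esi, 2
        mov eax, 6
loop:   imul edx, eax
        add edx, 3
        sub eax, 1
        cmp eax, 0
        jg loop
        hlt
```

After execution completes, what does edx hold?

5502

mov edx, 7 → edx=7
mov esi, 2 → esi=2
mov eax, 6 → eax=6
imul edx, eax → edx=7*6=42
add edx, 3 → edx=42+3=45
sub eax, 1 → eax=6-1=5
cmp eax, 0  (cmp 5,0)
jg loop: taken
imul edx, eax → edx=45*5=225
add edx, 3 → edx=225+3=228
sub eax, 1 → eax=5-1=4
cmp eax, 0  (cmp 4,0)
jg loop: taken
imul edx, eax → edx=228*4=912
add edx, 3 → edx=912+3=915
sub eax, 1 → eax=4-1=3
cmp eax, 0  (cmp 3,0)
jg loop: taken
imul edx, eax → edx=915*3=2745
add edx, 3 → edx=2745+3=2748
sub eax, 1 → eax=3-1=2
cmp eax, 0  (cmp 2,0)
jg loop: taken
imul edx, eax → edx=2748*2=5496
add edx, 3 → edx=5496+3=5499
sub eax, 1 → eax=2-1=1
cmp eax, 0  (cmp 1,0)
jg loop: taken
imul edx, eax → edx=5499*1=5499
add edx, 3 → edx=5499+3=5502
sub eax, 1 → eax=1-1=0
cmp eax, 0  (cmp 0,0)
jg loop: not taken
halt.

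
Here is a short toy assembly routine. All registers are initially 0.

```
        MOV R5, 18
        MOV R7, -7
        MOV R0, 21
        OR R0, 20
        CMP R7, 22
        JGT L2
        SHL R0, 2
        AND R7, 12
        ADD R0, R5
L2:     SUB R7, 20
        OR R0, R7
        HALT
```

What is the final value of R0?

-10

after MOV R5, 18: R5=18
after MOV R7, -7: R7=-7
after MOV R0, 21: R0=21
after OR R0, 20: R0=21|20=21
CMP R7, 22  (cmp -7,22)
JGT L2: not taken
after SHL R0, 2: R0=21<<2=84
after AND R7, 12: R7=(-7)&12=8
after ADD R0, R5: R0=84+18=102
after SUB R7, 20: R7=8-20=-12
after OR R0, R7: R0=102|(-12)=-10
halt.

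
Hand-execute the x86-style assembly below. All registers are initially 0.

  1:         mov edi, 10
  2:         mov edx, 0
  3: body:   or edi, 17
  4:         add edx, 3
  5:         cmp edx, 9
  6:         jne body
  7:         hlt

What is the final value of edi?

27

after mov edi, 10: edi=10
after mov edx, 0: edx=0
after or edi, 17: edi=10|17=27
after add edx, 3: edx=0+3=3
cmp edx, 9  (cmp 3,9)
jne body: taken
after or edi, 17: edi=27|17=27
after add edx, 3: edx=3+3=6
cmp edx, 9  (cmp 6,9)
jne body: taken
after or edi, 17: edi=27|17=27
after add edx, 3: edx=6+3=9
cmp edx, 9  (cmp 9,9)
jne body: not taken
halt.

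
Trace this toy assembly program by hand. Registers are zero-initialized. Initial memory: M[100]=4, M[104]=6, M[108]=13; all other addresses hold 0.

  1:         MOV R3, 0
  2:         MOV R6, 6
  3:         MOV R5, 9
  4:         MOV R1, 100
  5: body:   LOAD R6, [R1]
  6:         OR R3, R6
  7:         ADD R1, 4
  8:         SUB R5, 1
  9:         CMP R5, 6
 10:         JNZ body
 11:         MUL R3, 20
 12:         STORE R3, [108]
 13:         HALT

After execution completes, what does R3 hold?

300

after MOV R3, 0: R3=0
after MOV R6, 6: R6=6
after MOV R5, 9: R5=9
after MOV R1, 100: R1=100
after LOAD R6, [R1]: R6=M[100]=4
after OR R3, R6: R3=0|4=4
after ADD R1, 4: R1=100+4=104
after SUB R5, 1: R5=9-1=8
CMP R5, 6  (cmp 8,6)
JNZ body: taken
after LOAD R6, [R1]: R6=M[104]=6
after OR R3, R6: R3=4|6=6
after ADD R1, 4: R1=104+4=108
after SUB R5, 1: R5=8-1=7
CMP R5, 6  (cmp 7,6)
JNZ body: taken
after LOAD R6, [R1]: R6=M[108]=13
after OR R3, R6: R3=6|13=15
after ADD R1, 4: R1=108+4=112
after SUB R5, 1: R5=7-1=6
CMP R5, 6  (cmp 6,6)
JNZ body: not taken
after MUL R3, 20: R3=15*20=300
STORE R3, [108] → M[108]=300
halt.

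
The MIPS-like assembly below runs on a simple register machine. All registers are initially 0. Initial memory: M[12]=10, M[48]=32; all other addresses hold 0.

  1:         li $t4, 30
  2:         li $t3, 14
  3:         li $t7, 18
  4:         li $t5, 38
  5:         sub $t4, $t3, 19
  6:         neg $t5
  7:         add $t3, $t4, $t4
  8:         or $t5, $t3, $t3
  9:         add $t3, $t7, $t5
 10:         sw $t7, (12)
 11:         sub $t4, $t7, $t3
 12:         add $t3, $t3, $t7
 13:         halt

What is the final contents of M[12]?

li $t4, 30 → $t4=30
li $t3, 14 → $t3=14
li $t7, 18 → $t7=18
li $t5, 38 → $t5=38
sub $t4, $t3, 19 → $t4=14-19=-5
neg $t5 → $t5=-(38)=-38
add $t3, $t4, $t4 → $t3=(-5)+(-5)=-10
or $t5, $t3, $t3 → $t5=(-10)|(-10)=-10
add $t3, $t7, $t5 → $t3=18+(-10)=8
sw $t7, (12) → M[12]=18
sub $t4, $t7, $t3 → $t4=18-8=10
add $t3, $t3, $t7 → $t3=8+18=26
halt.

18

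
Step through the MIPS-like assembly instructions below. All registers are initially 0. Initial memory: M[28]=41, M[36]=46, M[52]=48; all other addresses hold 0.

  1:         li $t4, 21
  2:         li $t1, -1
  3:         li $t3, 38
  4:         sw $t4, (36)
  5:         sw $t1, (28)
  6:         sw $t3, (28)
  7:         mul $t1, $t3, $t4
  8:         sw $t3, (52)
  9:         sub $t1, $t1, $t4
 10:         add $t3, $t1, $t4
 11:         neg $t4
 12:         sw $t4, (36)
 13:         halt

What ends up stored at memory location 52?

$t4=21
$t1=-1
$t3=38
sw $t4, (36) → M[36]=21
sw $t1, (28) → M[28]=-1
sw $t3, (28) → M[28]=38
$t1=38*21=798
sw $t3, (52) → M[52]=38
$t1=798-21=777
$t3=777+21=798
$t4=-(21)=-21
sw $t4, (36) → M[36]=-21
halt.

38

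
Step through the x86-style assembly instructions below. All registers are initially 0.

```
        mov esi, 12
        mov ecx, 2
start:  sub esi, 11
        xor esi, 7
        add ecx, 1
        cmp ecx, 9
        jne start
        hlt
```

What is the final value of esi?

-42

mov esi, 12 → esi=12
mov ecx, 2 → ecx=2
sub esi, 11 → esi=12-11=1
xor esi, 7 → esi=1^7=6
add ecx, 1 → ecx=2+1=3
cmp ecx, 9  (cmp 3,9)
jne start: taken
sub esi, 11 → esi=6-11=-5
xor esi, 7 → esi=(-5)^7=-4
add ecx, 1 → ecx=3+1=4
cmp ecx, 9  (cmp 4,9)
jne start: taken
sub esi, 11 → esi=(-4)-11=-15
xor esi, 7 → esi=(-15)^7=-10
add ecx, 1 → ecx=4+1=5
cmp ecx, 9  (cmp 5,9)
jne start: taken
sub esi, 11 → esi=(-10)-11=-21
xor esi, 7 → esi=(-21)^7=-20
add ecx, 1 → ecx=5+1=6
cmp ecx, 9  (cmp 6,9)
jne start: taken
sub esi, 11 → esi=(-20)-11=-31
xor esi, 7 → esi=(-31)^7=-26
add ecx, 1 → ecx=6+1=7
cmp ecx, 9  (cmp 7,9)
jne start: taken
sub esi, 11 → esi=(-26)-11=-37
xor esi, 7 → esi=(-37)^7=-36
add ecx, 1 → ecx=7+1=8
cmp ecx, 9  (cmp 8,9)
jne start: taken
sub esi, 11 → esi=(-36)-11=-47
xor esi, 7 → esi=(-47)^7=-42
add ecx, 1 → ecx=8+1=9
cmp ecx, 9  (cmp 9,9)
jne start: not taken
halt.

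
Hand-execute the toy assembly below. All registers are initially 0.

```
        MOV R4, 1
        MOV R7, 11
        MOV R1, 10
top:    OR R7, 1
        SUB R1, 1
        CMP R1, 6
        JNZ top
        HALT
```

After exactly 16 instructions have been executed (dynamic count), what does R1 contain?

7

after MOV R4, 1: R4=1
after MOV R7, 11: R7=11
after MOV R1, 10: R1=10
after OR R7, 1: R7=11|1=11
after SUB R1, 1: R1=10-1=9
CMP R1, 6  (cmp 9,6)
JNZ top: taken
after OR R7, 1: R7=11|1=11
after SUB R1, 1: R1=9-1=8
CMP R1, 6  (cmp 8,6)
JNZ top: taken
after OR R7, 1: R7=11|1=11
after SUB R1, 1: R1=8-1=7
CMP R1, 6  (cmp 7,6)
JNZ top: taken
after OR R7, 1: R7=11|1=11
After step 16: R1 = 7.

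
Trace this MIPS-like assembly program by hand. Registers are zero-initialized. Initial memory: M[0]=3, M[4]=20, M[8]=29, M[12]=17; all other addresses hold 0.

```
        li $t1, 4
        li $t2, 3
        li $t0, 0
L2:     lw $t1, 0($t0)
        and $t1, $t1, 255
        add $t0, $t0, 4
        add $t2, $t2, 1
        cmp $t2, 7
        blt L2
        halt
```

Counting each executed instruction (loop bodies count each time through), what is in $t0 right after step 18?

$t1=4
$t2=3
$t0=0
$t1=M[0]=3
$t1=3&255=3
$t0=0+4=4
$t2=3+1=4
cmp $t2, 7  (cmp 4,7)
blt L2: taken
$t1=M[4]=20
$t1=20&255=20
$t0=4+4=8
$t2=4+1=5
cmp $t2, 7  (cmp 5,7)
blt L2: taken
$t1=M[8]=29
$t1=29&255=29
$t0=8+4=12
After step 18: $t0 = 12.

12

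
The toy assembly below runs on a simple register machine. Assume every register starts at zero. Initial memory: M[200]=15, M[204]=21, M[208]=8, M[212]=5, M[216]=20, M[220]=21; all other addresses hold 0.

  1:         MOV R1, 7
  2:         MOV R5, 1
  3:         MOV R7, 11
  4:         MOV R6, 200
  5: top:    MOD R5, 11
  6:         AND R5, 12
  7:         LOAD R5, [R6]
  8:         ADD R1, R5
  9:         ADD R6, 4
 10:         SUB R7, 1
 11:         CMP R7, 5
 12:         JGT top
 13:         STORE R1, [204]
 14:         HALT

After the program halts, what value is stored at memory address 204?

R1=7
R5=1
R7=11
R6=200
R5=1%11=1
R5=1&12=0
R5=M[200]=15
R1=7+15=22
R6=200+4=204
R7=11-1=10
CMP R7, 5  (cmp 10,5)
JGT top: taken
R5=15%11=4
R5=4&12=4
R5=M[204]=21
R1=22+21=43
R6=204+4=208
R7=10-1=9
CMP R7, 5  (cmp 9,5)
JGT top: taken
R5=21%11=10
R5=10&12=8
R5=M[208]=8
R1=43+8=51
R6=208+4=212
R7=9-1=8
CMP R7, 5  (cmp 8,5)
JGT top: taken
R5=8%11=8
R5=8&12=8
R5=M[212]=5
R1=51+5=56
R6=212+4=216
R7=8-1=7
CMP R7, 5  (cmp 7,5)
JGT top: taken
R5=5%11=5
R5=5&12=4
R5=M[216]=20
R1=56+20=76
R6=216+4=220
R7=7-1=6
CMP R7, 5  (cmp 6,5)
JGT top: taken
R5=20%11=9
R5=9&12=8
R5=M[220]=21
R1=76+21=97
R6=220+4=224
R7=6-1=5
CMP R7, 5  (cmp 5,5)
JGT top: not taken
STORE R1, [204] → M[204]=97
halt.

97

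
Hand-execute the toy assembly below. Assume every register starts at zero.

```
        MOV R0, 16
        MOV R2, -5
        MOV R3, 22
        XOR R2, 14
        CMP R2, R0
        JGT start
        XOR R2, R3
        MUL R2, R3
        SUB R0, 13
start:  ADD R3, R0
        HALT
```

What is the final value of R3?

R0=16
R2=-5
R3=22
R2=(-5)^14=-11
CMP R2, R0  (cmp -11,16)
JGT start: not taken
R2=(-11)^22=-29
R2=(-29)*22=-638
R0=16-13=3
R3=22+3=25
halt.

25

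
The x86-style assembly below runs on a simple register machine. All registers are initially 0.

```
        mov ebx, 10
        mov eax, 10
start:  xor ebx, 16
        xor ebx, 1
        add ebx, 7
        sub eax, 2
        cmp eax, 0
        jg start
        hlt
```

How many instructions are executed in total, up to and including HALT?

33

mov ebx, 10 → ebx=10
mov eax, 10 → eax=10
xor ebx, 16 → ebx=10^16=26
xor ebx, 1 → ebx=26^1=27
add ebx, 7 → ebx=27+7=34
sub eax, 2 → eax=10-2=8
cmp eax, 0  (cmp 8,0)
jg start: taken
xor ebx, 16 → ebx=34^16=50
xor ebx, 1 → ebx=50^1=51
add ebx, 7 → ebx=51+7=58
sub eax, 2 → eax=8-2=6
cmp eax, 0  (cmp 6,0)
jg start: taken
xor ebx, 16 → ebx=58^16=42
xor ebx, 1 → ebx=42^1=43
add ebx, 7 → ebx=43+7=50
sub eax, 2 → eax=6-2=4
cmp eax, 0  (cmp 4,0)
jg start: taken
xor ebx, 16 → ebx=50^16=34
xor ebx, 1 → ebx=34^1=35
add ebx, 7 → ebx=35+7=42
sub eax, 2 → eax=4-2=2
cmp eax, 0  (cmp 2,0)
jg start: taken
xor ebx, 16 → ebx=42^16=58
xor ebx, 1 → ebx=58^1=59
add ebx, 7 → ebx=59+7=66
sub eax, 2 → eax=2-2=0
cmp eax, 0  (cmp 0,0)
jg start: not taken
halt.
Total executed instructions: 33.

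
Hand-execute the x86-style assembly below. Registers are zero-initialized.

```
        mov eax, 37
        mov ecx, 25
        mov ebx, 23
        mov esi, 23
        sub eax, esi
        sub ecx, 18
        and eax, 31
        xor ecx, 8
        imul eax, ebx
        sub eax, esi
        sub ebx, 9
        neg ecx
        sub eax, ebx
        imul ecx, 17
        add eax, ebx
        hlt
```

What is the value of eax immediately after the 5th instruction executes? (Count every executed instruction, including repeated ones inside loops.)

14

mov eax, 37 → eax=37
mov ecx, 25 → ecx=25
mov ebx, 23 → ebx=23
mov esi, 23 → esi=23
sub eax, esi → eax=37-23=14
After step 5: eax = 14.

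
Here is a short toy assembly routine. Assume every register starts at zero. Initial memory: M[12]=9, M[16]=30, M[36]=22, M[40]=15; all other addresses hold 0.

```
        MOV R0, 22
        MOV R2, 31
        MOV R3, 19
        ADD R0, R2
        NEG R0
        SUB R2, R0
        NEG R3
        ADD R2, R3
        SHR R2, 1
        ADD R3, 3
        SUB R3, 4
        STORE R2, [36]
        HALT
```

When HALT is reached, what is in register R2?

32

after MOV R0, 22: R0=22
after MOV R2, 31: R2=31
after MOV R3, 19: R3=19
after ADD R0, R2: R0=22+31=53
after NEG R0: R0=-(53)=-53
after SUB R2, R0: R2=31-(-53)=84
after NEG R3: R3=-(19)=-19
after ADD R2, R3: R2=84+(-19)=65
after SHR R2, 1: R2=65>>1=32
after ADD R3, 3: R3=(-19)+3=-16
after SUB R3, 4: R3=(-16)-4=-20
STORE R2, [36] → M[36]=32
halt.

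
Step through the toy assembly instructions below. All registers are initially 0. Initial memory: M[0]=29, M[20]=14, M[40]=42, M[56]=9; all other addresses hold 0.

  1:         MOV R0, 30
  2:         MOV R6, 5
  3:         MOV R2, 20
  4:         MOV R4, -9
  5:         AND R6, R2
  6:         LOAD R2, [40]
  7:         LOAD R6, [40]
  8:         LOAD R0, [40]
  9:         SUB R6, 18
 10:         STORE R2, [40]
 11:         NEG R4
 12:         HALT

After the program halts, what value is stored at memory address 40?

R0=30
R6=5
R2=20
R4=-9
R6=5&20=4
R2=M[40]=42
R6=M[40]=42
R0=M[40]=42
R6=42-18=24
STORE R2, [40] → M[40]=42
R4=-(-9)=9
halt.

42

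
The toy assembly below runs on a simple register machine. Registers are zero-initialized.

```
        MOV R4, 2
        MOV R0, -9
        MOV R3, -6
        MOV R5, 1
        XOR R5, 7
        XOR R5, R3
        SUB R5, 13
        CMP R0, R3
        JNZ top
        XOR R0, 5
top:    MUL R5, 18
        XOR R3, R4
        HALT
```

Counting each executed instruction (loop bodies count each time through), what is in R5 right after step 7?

-17

after MOV R4, 2: R4=2
after MOV R0, -9: R0=-9
after MOV R3, -6: R3=-6
after MOV R5, 1: R5=1
after XOR R5, 7: R5=1^7=6
after XOR R5, R3: R5=6^(-6)=-4
after SUB R5, 13: R5=(-4)-13=-17
After step 7: R5 = -17.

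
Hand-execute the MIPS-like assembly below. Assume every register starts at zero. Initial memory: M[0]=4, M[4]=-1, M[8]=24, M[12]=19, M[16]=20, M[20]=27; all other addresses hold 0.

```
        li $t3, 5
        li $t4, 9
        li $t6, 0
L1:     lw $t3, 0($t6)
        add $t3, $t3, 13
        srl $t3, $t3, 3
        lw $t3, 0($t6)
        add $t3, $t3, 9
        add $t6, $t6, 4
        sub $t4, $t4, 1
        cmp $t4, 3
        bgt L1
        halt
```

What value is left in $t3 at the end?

36

after li $t3, 5: $t3=5
after li $t4, 9: $t4=9
after li $t6, 0: $t6=0
after lw $t3, 0($t6): $t3=M[0]=4
after add $t3, $t3, 13: $t3=4+13=17
after srl $t3, $t3, 3: $t3=17>>3=2
after lw $t3, 0($t6): $t3=M[0]=4
after add $t3, $t3, 9: $t3=4+9=13
after add $t6, $t6, 4: $t6=0+4=4
after sub $t4, $t4, 1: $t4=9-1=8
cmp $t4, 3  (cmp 8,3)
bgt L1: taken
after lw $t3, 0($t6): $t3=M[4]=-1
after add $t3, $t3, 13: $t3=(-1)+13=12
after srl $t3, $t3, 3: $t3=12>>3=1
after lw $t3, 0($t6): $t3=M[4]=-1
after add $t3, $t3, 9: $t3=(-1)+9=8
after add $t6, $t6, 4: $t6=4+4=8
after sub $t4, $t4, 1: $t4=8-1=7
cmp $t4, 3  (cmp 7,3)
bgt L1: taken
after lw $t3, 0($t6): $t3=M[8]=24
after add $t3, $t3, 13: $t3=24+13=37
after srl $t3, $t3, 3: $t3=37>>3=4
after lw $t3, 0($t6): $t3=M[8]=24
after add $t3, $t3, 9: $t3=24+9=33
after add $t6, $t6, 4: $t6=8+4=12
after sub $t4, $t4, 1: $t4=7-1=6
cmp $t4, 3  (cmp 6,3)
bgt L1: taken
after lw $t3, 0($t6): $t3=M[12]=19
after add $t3, $t3, 13: $t3=19+13=32
after srl $t3, $t3, 3: $t3=32>>3=4
after lw $t3, 0($t6): $t3=M[12]=19
after add $t3, $t3, 9: $t3=19+9=28
after add $t6, $t6, 4: $t6=12+4=16
after sub $t4, $t4, 1: $t4=6-1=5
cmp $t4, 3  (cmp 5,3)
bgt L1: taken
after lw $t3, 0($t6): $t3=M[16]=20
after add $t3, $t3, 13: $t3=20+13=33
after srl $t3, $t3, 3: $t3=33>>3=4
after lw $t3, 0($t6): $t3=M[16]=20
after add $t3, $t3, 9: $t3=20+9=29
after add $t6, $t6, 4: $t6=16+4=20
after sub $t4, $t4, 1: $t4=5-1=4
cmp $t4, 3  (cmp 4,3)
bgt L1: taken
after lw $t3, 0($t6): $t3=M[20]=27
after add $t3, $t3, 13: $t3=27+13=40
after srl $t3, $t3, 3: $t3=40>>3=5
after lw $t3, 0($t6): $t3=M[20]=27
after add $t3, $t3, 9: $t3=27+9=36
after add $t6, $t6, 4: $t6=20+4=24
after sub $t4, $t4, 1: $t4=4-1=3
cmp $t4, 3  (cmp 3,3)
bgt L1: not taken
halt.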